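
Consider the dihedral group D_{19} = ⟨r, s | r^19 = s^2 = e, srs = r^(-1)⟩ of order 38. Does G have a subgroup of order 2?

Yes

2 | 38. A subgroup of order 2 is {e, r^10s}.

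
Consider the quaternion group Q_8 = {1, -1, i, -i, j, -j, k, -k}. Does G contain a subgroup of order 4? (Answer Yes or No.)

4 | 8. A subgroup of order 4 is {1, -1, i, -i}.

Yes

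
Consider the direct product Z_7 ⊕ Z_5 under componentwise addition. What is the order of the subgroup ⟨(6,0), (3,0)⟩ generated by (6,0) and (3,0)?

|⟨(6,0)⟩| = 7 and |⟨(3,0)⟩| = 7, so |H| is a multiple of lcm(7, 7) = 7 and divides |G| = 35.
Closing under the operation: H = {(0,0), (1,0), (2,0), (3,0), (4,0), (5,0), (6,0)}, so |H| = 7.

7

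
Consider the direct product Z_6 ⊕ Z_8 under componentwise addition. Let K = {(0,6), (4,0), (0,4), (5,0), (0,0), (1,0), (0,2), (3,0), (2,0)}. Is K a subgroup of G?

|K| = 9 does not divide |G| = 48, so by Lagrange K is not a subgroup.

No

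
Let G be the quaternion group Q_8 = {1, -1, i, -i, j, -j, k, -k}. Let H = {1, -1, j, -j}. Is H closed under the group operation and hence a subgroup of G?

Yes

|H| = 4 divides |G| = 8, consistent with Lagrange.
H contains the identity, every element's inverse is in H, and H is closed under ·: it is a subgroup.
In fact H = ⟨j⟩.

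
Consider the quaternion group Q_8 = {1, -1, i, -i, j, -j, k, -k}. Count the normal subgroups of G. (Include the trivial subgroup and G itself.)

6

G has 6 subgroups. Checking conjugation-invariance by order — order 1: 1/1 normal; order 2: 1/1 normal; order 4: 3/3 normal; order 8: 1/1 normal.
Total normal subgroups: 6.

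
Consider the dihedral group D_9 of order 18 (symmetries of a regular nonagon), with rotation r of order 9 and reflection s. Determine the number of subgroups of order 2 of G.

9

|G| = 18 and 2 | 18, so subgroups of order 2 are possible by Lagrange.
The subgroups of order 2 are: {e, r^2s}; {e, r^3s}; {e, r^4s}; {e, r^5s}; … (9 in all).
So G has 9 subgroups of order 2.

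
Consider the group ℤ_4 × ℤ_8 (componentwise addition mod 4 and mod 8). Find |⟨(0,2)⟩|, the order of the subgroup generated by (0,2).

The order of (0,2) in Z_4 × Z_8 is lcm(ord(0) in Z_4, ord(2) in Z_8).
ord(0) = 1 and ord(2) = 4, so |⟨(0,2)⟩| = lcm(1, 4) = 4.

4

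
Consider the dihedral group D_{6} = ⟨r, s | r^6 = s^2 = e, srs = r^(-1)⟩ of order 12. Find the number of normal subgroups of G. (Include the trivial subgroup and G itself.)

7

G has 16 subgroups. Checking conjugation-invariance by order — order 1: 1/1 normal; order 2: 1/7 normal; order 3: 1/1 normal; order 4: 0/3 normal; order 6: 3/3 normal; order 12: 1/1 normal.
Total normal subgroups: 7.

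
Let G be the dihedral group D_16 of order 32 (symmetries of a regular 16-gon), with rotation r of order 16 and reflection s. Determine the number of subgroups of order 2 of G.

|G| = 32 and 2 | 32, so subgroups of order 2 are possible by Lagrange.
The subgroups of order 2 are: {e, r^10s}; {e, r^11s}; {e, r^12s}; {e, r^13s}; … (17 in all).
So G has 17 subgroups of order 2.

17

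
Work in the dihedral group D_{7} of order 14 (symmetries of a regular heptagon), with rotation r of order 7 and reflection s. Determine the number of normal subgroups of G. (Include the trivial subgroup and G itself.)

3

G has 10 subgroups. Checking conjugation-invariance by order — order 1: 1/1 normal; order 2: 0/7 normal; order 7: 1/1 normal; order 14: 1/1 normal.
Total normal subgroups: 3.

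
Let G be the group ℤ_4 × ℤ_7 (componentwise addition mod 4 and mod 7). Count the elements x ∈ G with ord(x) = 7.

An element (a,b) has order lcm(ord(a), ord(b)); count pairs with lcm equal to 7.
Enumerating gives 6 such elements.

6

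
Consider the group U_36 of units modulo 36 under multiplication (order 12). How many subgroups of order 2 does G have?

|G| = 12 and 2 | 12, so subgroups of order 2 are possible by Lagrange.
The subgroups of order 2 are: {1, 17}; {1, 19}; {1, 35}.
So G has 3 subgroups of order 2.

3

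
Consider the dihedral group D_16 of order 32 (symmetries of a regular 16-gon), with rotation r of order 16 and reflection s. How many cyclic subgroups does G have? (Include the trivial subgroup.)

A cyclic subgroup of order d is generated by each of its φ(d) elements of order d, so the cyclic subgroups of order d number (#elements of order d)/φ(d).
Cyclic subgroups by order — order 1: 1; order 2: 17; order 4: 1; order 8: 1; order 16: 1.
Total: 21.

21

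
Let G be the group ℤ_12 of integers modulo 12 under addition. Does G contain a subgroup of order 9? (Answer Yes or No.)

No

9 does not divide |G| = 12, so by Lagrange no subgroup of order 9 exists.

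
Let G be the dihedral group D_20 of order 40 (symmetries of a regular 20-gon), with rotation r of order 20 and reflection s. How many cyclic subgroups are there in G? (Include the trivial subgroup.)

A cyclic subgroup of order d is generated by each of its φ(d) elements of order d, so the cyclic subgroups of order d number (#elements of order d)/φ(d).
Cyclic subgroups by order — order 1: 1; order 2: 21; order 4: 1; order 5: 1; order 10: 1; order 20: 1.
Total: 26.

26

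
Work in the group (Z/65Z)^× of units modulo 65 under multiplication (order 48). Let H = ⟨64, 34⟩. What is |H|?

|⟨64⟩| = 2 and |⟨34⟩| = 4, so |H| is a multiple of lcm(2, 4) = 4 and divides |G| = 48.
Closing under the operation: H = {1, 14, 21, 31, 34, 44, 51, 64}, so |H| = 8.

8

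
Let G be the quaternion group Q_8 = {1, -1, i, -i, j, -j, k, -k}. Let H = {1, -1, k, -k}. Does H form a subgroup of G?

Yes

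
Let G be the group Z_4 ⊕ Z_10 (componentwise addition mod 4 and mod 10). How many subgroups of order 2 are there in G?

3

|G| = 40 and 2 | 40, so subgroups of order 2 are possible by Lagrange.
The subgroups of order 2 are: {(0,0), (0,5)}; {(0,0), (2,0)}; {(0,0), (2,5)}.
So G has 3 subgroups of order 2.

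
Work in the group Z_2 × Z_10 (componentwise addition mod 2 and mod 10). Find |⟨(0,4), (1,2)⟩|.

|⟨(0,4)⟩| = 5 and |⟨(1,2)⟩| = 10, so |H| is a multiple of lcm(5, 10) = 10 and divides |G| = 20.
Closing under the operation: H = {(0,0), (0,2), (0,4), (0,6), (0,8), (1,0), (1,2), (1,4), (1,6), (1,8)}, so |H| = 10.

10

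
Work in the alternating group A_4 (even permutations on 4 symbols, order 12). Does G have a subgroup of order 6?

No

6 | 12, so Lagrange does not rule it out; but checking all subgroups of G, none has order 6.
(A_4 is the standard example that the converse of Lagrange fails.)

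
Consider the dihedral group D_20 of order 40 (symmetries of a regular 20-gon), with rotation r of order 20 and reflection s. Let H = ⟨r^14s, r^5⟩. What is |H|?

8

|⟨r^14s⟩| = 2 and |⟨r^5⟩| = 4, so |H| is a multiple of lcm(2, 4) = 4 and divides |G| = 40.
Closing under the operation: H = {e, r^5, r^10, r^15, r^4s, r^9s, r^14s, r^19s}, so |H| = 8.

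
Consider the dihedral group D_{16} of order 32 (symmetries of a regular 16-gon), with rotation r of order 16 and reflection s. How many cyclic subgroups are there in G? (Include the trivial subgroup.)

21

Each element a generates a cyclic subgroup ⟨a⟩; distinct elements may generate the same one (a cyclic group of order d has φ(d) generators).
Cyclic subgroups by order — order 1: 1; order 2: 17; order 4: 1; order 8: 1; order 16: 1.
Total: 21.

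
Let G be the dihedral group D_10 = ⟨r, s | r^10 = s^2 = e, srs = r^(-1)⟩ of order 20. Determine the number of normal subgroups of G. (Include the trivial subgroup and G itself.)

G has 22 subgroups. Checking conjugation-invariance by order — order 1: 1/1 normal; order 2: 1/11 normal; order 4: 0/5 normal; order 5: 1/1 normal; order 10: 3/3 normal; order 20: 1/1 normal.
Total normal subgroups: 7.

7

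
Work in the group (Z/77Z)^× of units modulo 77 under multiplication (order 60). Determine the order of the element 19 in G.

30

Compute successive powers of 19 mod 77: 19, 53, 6, 37, 10, 36, 68, 60, …; 19^30 ≡ 1 (mod 77).
So |⟨19⟩| = 30.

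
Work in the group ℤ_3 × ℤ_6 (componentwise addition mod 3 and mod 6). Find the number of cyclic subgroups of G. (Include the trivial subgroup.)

10

Each element a generates a cyclic subgroup ⟨a⟩; distinct elements may generate the same one (a cyclic group of order d has φ(d) generators).
Cyclic subgroups by order — order 1: 1; order 2: 1; order 3: 4; order 6: 4.
Total: 10.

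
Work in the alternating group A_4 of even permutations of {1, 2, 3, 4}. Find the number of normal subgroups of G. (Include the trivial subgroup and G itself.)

G has 10 subgroups. Checking conjugation-invariance by order — order 1: 1/1 normal; order 2: 0/3 normal; order 3: 0/4 normal; order 4: 1/1 normal; order 12: 1/1 normal.
Total normal subgroups: 3.

3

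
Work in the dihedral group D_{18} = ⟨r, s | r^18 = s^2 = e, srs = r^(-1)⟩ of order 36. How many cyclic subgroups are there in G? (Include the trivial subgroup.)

24

Group the elements of G by the cyclic subgroup they generate; each cyclic subgroup of order d accounts for φ(d) elements.
Cyclic subgroups by order — order 1: 1; order 2: 19; order 3: 1; order 6: 1; order 9: 1; order 18: 1.
Total: 24.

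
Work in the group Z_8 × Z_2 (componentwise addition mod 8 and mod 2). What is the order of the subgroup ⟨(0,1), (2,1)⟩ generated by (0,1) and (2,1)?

|⟨(0,1)⟩| = 2 and |⟨(2,1)⟩| = 4, so |H| is a multiple of lcm(2, 4) = 4 and divides |G| = 16.
Closing under the operation: H = {(0,0), (0,1), (2,0), (2,1), (4,0), (4,1), (6,0), (6,1)}, so |H| = 8.

8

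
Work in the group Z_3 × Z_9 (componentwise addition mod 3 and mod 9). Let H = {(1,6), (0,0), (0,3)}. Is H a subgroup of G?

No

(1,6) ∈ H but its inverse (2,3) ∉ H, so H is not a subgroup.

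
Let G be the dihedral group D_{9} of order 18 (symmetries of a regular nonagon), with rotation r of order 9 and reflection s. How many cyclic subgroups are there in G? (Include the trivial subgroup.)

12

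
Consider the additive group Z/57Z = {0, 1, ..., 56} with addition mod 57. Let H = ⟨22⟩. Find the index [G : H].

1

|⟨22⟩| = 57 and |G| = 57.
By Lagrange, [G : H] = |G|/|H| = 57/57 = 1.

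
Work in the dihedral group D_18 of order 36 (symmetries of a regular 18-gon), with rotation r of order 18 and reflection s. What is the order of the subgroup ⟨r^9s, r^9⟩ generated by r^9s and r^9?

4

|⟨r^9s⟩| = 2 and |⟨r^9⟩| = 2, so |H| is a multiple of lcm(2, 2) = 2 and divides |G| = 36.
Closing under the operation: H = {e, r^9, s, r^9s}, so |H| = 4.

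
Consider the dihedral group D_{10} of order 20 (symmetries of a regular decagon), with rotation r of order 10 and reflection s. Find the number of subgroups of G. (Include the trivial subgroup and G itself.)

|G| = 20, so by Lagrange every subgroup order divides 20. Divisors: 1, 2, 4, 5, 10, 20.
Subgroups by order — order 1: 1; order 2: 11; order 4: 5; order 5: 1; order 10: 3; order 20: 1.
Total: 1 + 11 + 5 + 1 + 3 + 1 = 22.

22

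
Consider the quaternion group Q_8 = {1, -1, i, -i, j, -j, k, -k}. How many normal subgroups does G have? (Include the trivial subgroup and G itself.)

6

G has 6 subgroups. Checking conjugation-invariance by order — order 1: 1/1 normal; order 2: 1/1 normal; order 4: 3/3 normal; order 8: 1/1 normal.
Total normal subgroups: 6.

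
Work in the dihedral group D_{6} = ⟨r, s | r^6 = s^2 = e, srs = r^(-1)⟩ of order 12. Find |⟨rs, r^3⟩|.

|⟨rs⟩| = 2 and |⟨r^3⟩| = 2, so |H| is a multiple of lcm(2, 2) = 2 and divides |G| = 12.
Closing under the operation: H = {e, r^3, rs, r^4s}, so |H| = 4.

4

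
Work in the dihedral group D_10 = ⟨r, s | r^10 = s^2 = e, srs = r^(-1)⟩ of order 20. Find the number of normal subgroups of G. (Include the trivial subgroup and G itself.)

7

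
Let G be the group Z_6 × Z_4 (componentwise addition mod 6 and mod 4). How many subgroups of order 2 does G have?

3

|G| = 24 and 2 | 24, so subgroups of order 2 are possible by Lagrange.
The subgroups of order 2 are: {(0,0), (0,2)}; {(0,0), (3,0)}; {(0,0), (3,2)}.
So G has 3 subgroups of order 2.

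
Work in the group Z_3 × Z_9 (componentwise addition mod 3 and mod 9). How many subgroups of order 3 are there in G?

4

|G| = 27 and 3 | 27, so subgroups of order 3 are possible by Lagrange.
The subgroups of order 3 are: {(0,0), (0,3), (0,6)}; {(0,0), (1,0), (2,0)}; {(0,0), (1,3), (2,6)}; {(0,0), (1,6), (2,3)}.
So G has 4 subgroups of order 3.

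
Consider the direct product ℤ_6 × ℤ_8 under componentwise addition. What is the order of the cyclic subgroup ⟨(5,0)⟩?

6

The order of (5,0) in Z_6 × Z_8 is lcm(ord(5) in Z_6, ord(0) in Z_8).
ord(5) = 6 and ord(0) = 1, so |⟨(5,0)⟩| = lcm(6, 1) = 6.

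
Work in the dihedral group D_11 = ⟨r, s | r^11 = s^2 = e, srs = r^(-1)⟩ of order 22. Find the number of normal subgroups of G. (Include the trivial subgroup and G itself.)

3

G has 14 subgroups. Checking conjugation-invariance by order — order 1: 1/1 normal; order 2: 0/11 normal; order 11: 1/1 normal; order 22: 1/1 normal.
Total normal subgroups: 3.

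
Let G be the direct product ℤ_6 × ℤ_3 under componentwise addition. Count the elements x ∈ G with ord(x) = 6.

8

An element (a,b) has order lcm(ord(a), ord(b)); count pairs with lcm equal to 6.
Enumerating gives 8 such elements.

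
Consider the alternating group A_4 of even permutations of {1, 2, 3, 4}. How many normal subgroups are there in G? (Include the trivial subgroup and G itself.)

3

G has 10 subgroups. Checking conjugation-invariance by order — order 1: 1/1 normal; order 2: 0/3 normal; order 3: 0/4 normal; order 4: 1/1 normal; order 12: 1/1 normal.
Total normal subgroups: 3.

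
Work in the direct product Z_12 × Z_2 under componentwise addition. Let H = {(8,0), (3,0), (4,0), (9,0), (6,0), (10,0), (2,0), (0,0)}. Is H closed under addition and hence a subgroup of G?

No

Closure fails: (9,0) + (4,0) = (1,0) ∉ H. So H is not a subgroup.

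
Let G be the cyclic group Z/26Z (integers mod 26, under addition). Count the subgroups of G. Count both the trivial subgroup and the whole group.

4

Subgroups of the cyclic group Z/26Z correspond bijectively to divisors of 26.
Divisors of 26: 1, 2, 13, 26.
So Z/26Z has 4 subgroups.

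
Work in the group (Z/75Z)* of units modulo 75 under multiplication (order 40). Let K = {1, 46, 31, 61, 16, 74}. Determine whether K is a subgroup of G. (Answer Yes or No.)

No

|K| = 6 does not divide |G| = 40, so by Lagrange K is not a subgroup.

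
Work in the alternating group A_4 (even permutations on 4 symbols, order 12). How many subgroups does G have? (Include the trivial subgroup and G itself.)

10

|G| = 12, so by Lagrange every subgroup order divides 12. Divisors: 1, 2, 3, 4, 6, 12.
Subgroups by order — order 1: 1; order 2: 3; order 3: 4; order 4: 1; order 6: 0; order 12: 1.
Total: 1 + 3 + 4 + 1 + 0 + 1 = 10.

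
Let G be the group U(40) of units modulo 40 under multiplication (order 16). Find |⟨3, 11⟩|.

8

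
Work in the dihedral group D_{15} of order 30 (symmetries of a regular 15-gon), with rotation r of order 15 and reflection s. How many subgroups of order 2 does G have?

15

|G| = 30 and 2 | 30, so subgroups of order 2 are possible by Lagrange.
The subgroups of order 2 are: {e, r^10s}; {e, r^11s}; {e, r^12s}; {e, r^13s}; … (15 in all).
So G has 15 subgroups of order 2.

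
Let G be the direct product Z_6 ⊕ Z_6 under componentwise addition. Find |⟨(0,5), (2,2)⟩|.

|⟨(0,5)⟩| = 6 and |⟨(2,2)⟩| = 3, so |H| is a multiple of lcm(6, 3) = 6 and divides |G| = 36.
Closing under the operation: H = {(0,0), (0,1), (0,2), (0,3), (0,4), (0,5), (2,0), (2,1), (2,2), (2,3), (2,4), (2,5), (4,0), (4,1), (4,2), (4,3), (4,4), (4,5)}, so |H| = 18.

18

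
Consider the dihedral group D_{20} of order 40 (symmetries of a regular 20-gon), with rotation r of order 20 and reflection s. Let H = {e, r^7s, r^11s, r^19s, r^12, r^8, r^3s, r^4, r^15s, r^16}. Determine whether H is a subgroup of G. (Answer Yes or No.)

Yes

|H| = 10 divides |G| = 40, consistent with Lagrange.
H contains the identity, every element's inverse is in H, and H is closed under ·: it is a subgroup.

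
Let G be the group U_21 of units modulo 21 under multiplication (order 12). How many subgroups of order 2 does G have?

3

|G| = 12 and 2 | 12, so subgroups of order 2 are possible by Lagrange.
The subgroups of order 2 are: {1, 13}; {1, 20}; {1, 8}.
So G has 3 subgroups of order 2.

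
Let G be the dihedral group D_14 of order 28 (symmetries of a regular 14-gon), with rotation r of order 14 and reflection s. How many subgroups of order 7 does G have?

1

|G| = 28 and 7 | 28, so subgroups of order 7 are possible by Lagrange.
The subgroups of order 7 are: {e, r^2, r^4, r^6, r^8, r^10, r^12}.
So G has 1 subgroup of order 7.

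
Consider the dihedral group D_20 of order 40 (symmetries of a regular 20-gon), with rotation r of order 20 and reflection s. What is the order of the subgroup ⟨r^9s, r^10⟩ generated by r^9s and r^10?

4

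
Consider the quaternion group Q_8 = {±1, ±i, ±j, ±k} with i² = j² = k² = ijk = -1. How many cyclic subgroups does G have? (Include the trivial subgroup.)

5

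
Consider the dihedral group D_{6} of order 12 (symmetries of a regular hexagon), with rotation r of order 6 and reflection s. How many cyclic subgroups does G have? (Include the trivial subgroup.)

Each element a generates a cyclic subgroup ⟨a⟩; distinct elements may generate the same one (a cyclic group of order d has φ(d) generators).
Cyclic subgroups by order — order 1: 1; order 2: 7; order 3: 1; order 6: 1.
Total: 10.

10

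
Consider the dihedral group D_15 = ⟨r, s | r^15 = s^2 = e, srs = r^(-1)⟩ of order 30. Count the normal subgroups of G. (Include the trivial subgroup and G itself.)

G has 28 subgroups. Checking conjugation-invariance by order — order 1: 1/1 normal; order 2: 0/15 normal; order 3: 1/1 normal; order 5: 1/1 normal; order 6: 0/5 normal; order 10: 0/3 normal; order 15: 1/1 normal; order 30: 1/1 normal.
Total normal subgroups: 5.

5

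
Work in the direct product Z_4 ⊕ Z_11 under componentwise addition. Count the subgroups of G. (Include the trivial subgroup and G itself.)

|G| = 44, so by Lagrange every subgroup order divides 44. Divisors: 1, 2, 4, 11, 22, 44.
Subgroups by order — order 1: 1; order 2: 1; order 4: 1; order 11: 1; order 22: 1; order 44: 1.
Total: 1 + 1 + 1 + 1 + 1 + 1 = 6.

6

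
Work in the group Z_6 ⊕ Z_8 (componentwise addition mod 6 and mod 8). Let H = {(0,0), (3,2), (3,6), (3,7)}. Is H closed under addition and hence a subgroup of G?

(3,7) ∈ H but its inverse (3,1) ∉ H, so H is not a subgroup.

No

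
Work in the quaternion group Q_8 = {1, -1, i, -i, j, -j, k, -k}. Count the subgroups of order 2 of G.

1

|G| = 8 and 2 | 8, so subgroups of order 2 are possible by Lagrange.
The subgroups of order 2 are: {1, -1}.
So G has 1 subgroup of order 2.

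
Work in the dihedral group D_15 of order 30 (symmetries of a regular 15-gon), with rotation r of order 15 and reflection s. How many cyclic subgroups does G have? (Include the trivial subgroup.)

19

Each element a generates a cyclic subgroup ⟨a⟩; distinct elements may generate the same one (a cyclic group of order d has φ(d) generators).
Cyclic subgroups by order — order 1: 1; order 2: 15; order 3: 1; order 5: 1; order 15: 1.
Total: 19.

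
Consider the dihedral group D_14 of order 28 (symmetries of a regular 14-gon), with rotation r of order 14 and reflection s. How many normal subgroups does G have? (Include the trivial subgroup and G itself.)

G has 28 subgroups. Checking conjugation-invariance by order — order 1: 1/1 normal; order 2: 1/15 normal; order 4: 0/7 normal; order 7: 1/1 normal; order 14: 3/3 normal; order 28: 1/1 normal.
Total normal subgroups: 7.

7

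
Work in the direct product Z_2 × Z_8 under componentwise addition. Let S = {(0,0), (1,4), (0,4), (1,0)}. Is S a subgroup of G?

|S| = 4 divides |G| = 16, consistent with Lagrange.
S contains the identity, every element's inverse is in S, and S is closed under +: it is a subgroup.

Yes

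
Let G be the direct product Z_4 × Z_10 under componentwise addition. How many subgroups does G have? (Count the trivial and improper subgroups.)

16

|G| = 40, so by Lagrange every subgroup order divides 40. Divisors: 1, 2, 4, 5, 8, 10, 20, 40.
Subgroups by order — order 1: 1; order 2: 3; order 4: 3; order 5: 1; order 8: 1; order 10: 3; order 20: 3; order 40: 1.
Total: 1 + 3 + 3 + 1 + 1 + 3 + 3 + 1 = 16.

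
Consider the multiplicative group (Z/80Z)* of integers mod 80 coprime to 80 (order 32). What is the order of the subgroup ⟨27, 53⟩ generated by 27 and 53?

|⟨27⟩| = 4 and |⟨53⟩| = 4, so |H| is a multiple of lcm(4, 4) = 4 and divides |G| = 32.
Closing under the operation: H = {1, 3, 9, 27, 53, 71, 77, 79}, so |H| = 8.

8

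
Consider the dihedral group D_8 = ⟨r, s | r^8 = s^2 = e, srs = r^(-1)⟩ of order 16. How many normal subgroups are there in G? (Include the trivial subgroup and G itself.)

G has 19 subgroups. Checking conjugation-invariance by order — order 1: 1/1 normal; order 2: 1/9 normal; order 4: 1/5 normal; order 8: 3/3 normal; order 16: 1/1 normal.
Total normal subgroups: 7.

7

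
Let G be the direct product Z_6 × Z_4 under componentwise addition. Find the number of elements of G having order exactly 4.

An element (a,b) has order lcm(ord(a), ord(b)); count pairs with lcm equal to 4.
Enumerating gives 4 such elements.

4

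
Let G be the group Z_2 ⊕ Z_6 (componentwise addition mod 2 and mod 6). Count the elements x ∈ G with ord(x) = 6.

6

An element (a,b) has order lcm(ord(a), ord(b)); count pairs with lcm equal to 6.
Enumerating gives 6 such elements.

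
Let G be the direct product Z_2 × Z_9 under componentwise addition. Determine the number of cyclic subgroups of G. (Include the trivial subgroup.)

Group the elements of G by the cyclic subgroup they generate; each cyclic subgroup of order d accounts for φ(d) elements.
Cyclic subgroups by order — order 1: 1; order 2: 1; order 3: 1; order 6: 1; order 9: 1; order 18: 1.
Total: 6.

6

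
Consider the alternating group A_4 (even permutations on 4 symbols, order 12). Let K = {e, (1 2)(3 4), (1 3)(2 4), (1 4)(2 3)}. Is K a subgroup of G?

Yes

|K| = 4 divides |G| = 12, consistent with Lagrange.
K contains the identity, every element's inverse is in K, and K is closed under ∘: it is a subgroup.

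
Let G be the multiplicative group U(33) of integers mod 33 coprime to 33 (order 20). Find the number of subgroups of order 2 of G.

3

|G| = 20 and 2 | 20, so subgroups of order 2 are possible by Lagrange.
The subgroups of order 2 are: {1, 10}; {1, 23}; {1, 32}.
So G has 3 subgroups of order 2.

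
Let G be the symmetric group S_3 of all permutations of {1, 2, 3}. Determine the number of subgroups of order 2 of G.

|G| = 6 and 2 | 6, so subgroups of order 2 are possible by Lagrange.
The subgroups of order 2 are: {e, (1 2)}; {e, (1 3)}; {e, (2 3)}.
So G has 3 subgroups of order 2.

3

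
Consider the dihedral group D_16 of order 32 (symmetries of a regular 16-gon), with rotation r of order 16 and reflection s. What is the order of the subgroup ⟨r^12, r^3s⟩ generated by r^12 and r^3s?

8

|⟨r^12⟩| = 4 and |⟨r^3s⟩| = 2, so |H| is a multiple of lcm(4, 2) = 4 and divides |G| = 32.
Closing under the operation: H = {e, r^4, r^8, r^12, r^3s, r^7s, r^11s, r^15s}, so |H| = 8.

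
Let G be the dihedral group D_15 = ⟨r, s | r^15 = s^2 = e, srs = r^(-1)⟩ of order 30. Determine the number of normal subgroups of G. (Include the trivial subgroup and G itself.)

G has 28 subgroups. Checking conjugation-invariance by order — order 1: 1/1 normal; order 2: 0/15 normal; order 3: 1/1 normal; order 5: 1/1 normal; order 6: 0/5 normal; order 10: 0/3 normal; order 15: 1/1 normal; order 30: 1/1 normal.
Total normal subgroups: 5.

5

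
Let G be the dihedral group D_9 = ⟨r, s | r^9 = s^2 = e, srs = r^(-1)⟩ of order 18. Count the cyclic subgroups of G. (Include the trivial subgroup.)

Group the elements of G by the cyclic subgroup they generate; each cyclic subgroup of order d accounts for φ(d) elements.
Cyclic subgroups by order — order 1: 1; order 2: 9; order 3: 1; order 9: 1.
Total: 12.

12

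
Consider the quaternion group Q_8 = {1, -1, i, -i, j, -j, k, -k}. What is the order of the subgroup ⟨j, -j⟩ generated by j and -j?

4

|⟨j⟩| = 4 and |⟨-j⟩| = 4, so |H| is a multiple of lcm(4, 4) = 4 and divides |G| = 8.
Closing under the operation: H = {1, -1, j, -j}, so |H| = 4.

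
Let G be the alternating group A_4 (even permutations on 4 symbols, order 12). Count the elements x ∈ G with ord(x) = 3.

8

The elements of order 3 are: (2 3 4), (2 4 3), (1 2 3), (1 2 4), (1 3 2), (1 3 4), (1 4 2), (1 4 3).
That's 8.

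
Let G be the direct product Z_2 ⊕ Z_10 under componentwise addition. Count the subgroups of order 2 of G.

3

|G| = 20 and 2 | 20, so subgroups of order 2 are possible by Lagrange.
The subgroups of order 2 are: {(0,0), (0,5)}; {(0,0), (1,0)}; {(0,0), (1,5)}.
So G has 3 subgroups of order 2.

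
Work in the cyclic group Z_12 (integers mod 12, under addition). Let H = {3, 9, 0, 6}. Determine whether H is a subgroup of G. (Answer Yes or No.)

|H| = 4 divides |G| = 12, consistent with Lagrange.
H contains the identity, every element's inverse is in H, and H is closed under +: it is a subgroup.
In fact H = ⟨9⟩.

Yes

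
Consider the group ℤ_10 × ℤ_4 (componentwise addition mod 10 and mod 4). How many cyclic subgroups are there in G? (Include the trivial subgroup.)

12

A cyclic subgroup of order d is generated by each of its φ(d) elements of order d, so the cyclic subgroups of order d number (#elements of order d)/φ(d).
Cyclic subgroups by order — order 1: 1; order 2: 3; order 4: 2; order 5: 1; order 10: 3; order 20: 2.
Total: 12.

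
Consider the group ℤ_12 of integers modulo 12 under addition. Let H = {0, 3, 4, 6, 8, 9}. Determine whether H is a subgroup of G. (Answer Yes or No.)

No

Closure fails: 3 + 4 = 7 ∉ H. So H is not a subgroup.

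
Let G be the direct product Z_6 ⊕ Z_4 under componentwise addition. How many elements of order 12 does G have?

An element (a,b) has order lcm(ord(a), ord(b)); count pairs with lcm equal to 12.
Enumerating gives 8 such elements.

8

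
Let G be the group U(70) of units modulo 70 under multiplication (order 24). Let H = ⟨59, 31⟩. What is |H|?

12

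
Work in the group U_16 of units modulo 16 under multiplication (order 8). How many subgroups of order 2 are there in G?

3

|G| = 8 and 2 | 8, so subgroups of order 2 are possible by Lagrange.
The subgroups of order 2 are: {1, 15}; {1, 7}; {1, 9}.
So G has 3 subgroups of order 2.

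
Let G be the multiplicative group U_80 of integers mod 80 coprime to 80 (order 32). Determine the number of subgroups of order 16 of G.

7

|G| = 32 and 16 | 32, so subgroups of order 16 are possible by Lagrange.
The subgroups of order 16 are: {1, 7, 9, 11, 13, 19, 23, 37, 41, 47, 49, 51, 53, 59, 63, 77}; {1, 3, 9, 11, 17, 19, 27, 33, 41, 43, 49, 51, 57, 59, 67, 73}; {1, 9, 11, 19, 21, 29, 31, 39, 41, 49, 51, 59, 61, 69, 71, 79}; {1, 9, 13, 17, 21, 29, 33, 37, 41, 49, 53, 57, 61, 69, 73, 77}; … (7 in all).
So G has 7 subgroups of order 16.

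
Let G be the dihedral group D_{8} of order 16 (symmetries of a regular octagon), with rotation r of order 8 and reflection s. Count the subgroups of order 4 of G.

5

|G| = 16 and 4 | 16, so subgroups of order 4 are possible by Lagrange.
The subgroups of order 4 are: {e, r^2, r^4, r^6}; {e, r^4, r^2s, r^6s}; {e, r^4, r^3s, r^7s}; {e, r^4, s, r^4s}; … (5 in all).
So G has 5 subgroups of order 4.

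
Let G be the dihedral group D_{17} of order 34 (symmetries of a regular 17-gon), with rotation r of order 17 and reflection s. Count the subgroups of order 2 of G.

17

|G| = 34 and 2 | 34, so subgroups of order 2 are possible by Lagrange.
The subgroups of order 2 are: {e, r^10s}; {e, r^11s}; {e, r^12s}; {e, r^13s}; … (17 in all).
So G has 17 subgroups of order 2.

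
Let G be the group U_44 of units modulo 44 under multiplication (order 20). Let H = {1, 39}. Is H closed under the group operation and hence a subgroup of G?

39 ∈ H but its inverse 35 ∉ H, so H is not a subgroup.

No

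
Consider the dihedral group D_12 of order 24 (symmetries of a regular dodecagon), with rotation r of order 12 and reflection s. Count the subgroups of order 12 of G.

|G| = 24 and 12 | 24, so subgroups of order 12 are possible by Lagrange.
The subgroups of order 12 are: {e, r, r^2, r^3, r^4, r^5, r^6, r^7, r^8, r^9, r^10, r^11}; {e, r^2, r^4, r^6, r^8, r^10, s, r^2s, r^4s, r^6s, r^8s, r^10s}; {e, r^2, r^4, r^6, r^8, r^10, rs, r^3s, r^5s, r^7s, r^9s, r^11s}.
So G has 3 subgroups of order 12.

3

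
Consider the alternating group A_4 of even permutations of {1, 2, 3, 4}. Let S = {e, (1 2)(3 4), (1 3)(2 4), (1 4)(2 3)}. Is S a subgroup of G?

|S| = 4 divides |G| = 12, consistent with Lagrange.
S contains the identity, every element's inverse is in S, and S is closed under ∘: it is a subgroup.

Yes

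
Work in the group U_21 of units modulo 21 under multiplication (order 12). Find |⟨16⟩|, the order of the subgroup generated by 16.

3

Compute successive powers of 16 mod 21: 16, 4, 1; 16^3 ≡ 1 (mod 21).
So |⟨16⟩| = 3.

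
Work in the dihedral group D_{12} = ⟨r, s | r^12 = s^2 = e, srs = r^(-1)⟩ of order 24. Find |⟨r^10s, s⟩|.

|⟨r^10s⟩| = 2 and |⟨s⟩| = 2, so |H| is a multiple of lcm(2, 2) = 2 and divides |G| = 24.
Closing under the operation: H = {e, r^2, r^4, r^6, r^8, r^10, s, r^2s, r^4s, r^6s, r^8s, r^10s}, so |H| = 12.

12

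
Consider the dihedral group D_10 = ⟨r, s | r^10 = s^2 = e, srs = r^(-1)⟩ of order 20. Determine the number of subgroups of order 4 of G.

|G| = 20 and 4 | 20, so subgroups of order 4 are possible by Lagrange.
The subgroups of order 4 are: {e, r^5, r^2s, r^7s}; {e, r^5, r^3s, r^8s}; {e, r^5, r^4s, r^9s}; {e, r^5, s, r^5s}; … (5 in all).
So G has 5 subgroups of order 4.

5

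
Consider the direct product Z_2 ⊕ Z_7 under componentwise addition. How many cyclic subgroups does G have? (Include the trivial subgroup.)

Group the elements of G by the cyclic subgroup they generate; each cyclic subgroup of order d accounts for φ(d) elements.
Cyclic subgroups by order — order 1: 1; order 2: 1; order 7: 1; order 14: 1.
Total: 4.

4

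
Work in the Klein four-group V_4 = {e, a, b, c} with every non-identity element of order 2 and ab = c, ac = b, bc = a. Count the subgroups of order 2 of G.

3

|G| = 4 and 2 | 4, so subgroups of order 2 are possible by Lagrange.
The subgroups of order 2 are: {e, a}; {e, b}; {e, c}.
So G has 3 subgroups of order 2.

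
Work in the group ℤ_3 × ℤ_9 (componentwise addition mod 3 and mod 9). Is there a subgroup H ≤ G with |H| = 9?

9 | 27. A subgroup of order 9 is {(0,0), (0,1), (0,2), (0,3), (0,4), (0,5), (0,6), (0,7), (0,8)}.

Yes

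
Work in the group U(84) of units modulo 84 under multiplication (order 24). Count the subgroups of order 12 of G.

7

|G| = 24 and 12 | 24, so subgroups of order 12 are possible by Lagrange.
The subgroups of order 12 are: {1, 11, 13, 23, 25, 37, 47, 59, 61, 71, 73, 83}; {1, 5, 11, 17, 19, 23, 25, 31, 37, 41, 55, 71}; {1, 11, 23, 25, 29, 37, 43, 53, 65, 67, 71, 79}; {1, 5, 13, 17, 25, 29, 37, 41, 53, 61, 65, 73}; … (7 in all).
So G has 7 subgroups of order 12.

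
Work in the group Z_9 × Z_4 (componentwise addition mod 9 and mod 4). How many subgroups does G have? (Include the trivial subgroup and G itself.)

|G| = 36, so by Lagrange every subgroup order divides 36. Divisors: 1, 2, 3, 4, 6, 9, 12, 18, 36.
Subgroups by order — order 1: 1; order 2: 1; order 3: 1; order 4: 1; order 6: 1; order 9: 1; order 12: 1; order 18: 1; order 36: 1.
Total: 1 + 1 + 1 + 1 + 1 + 1 + 1 + 1 + 1 = 9.

9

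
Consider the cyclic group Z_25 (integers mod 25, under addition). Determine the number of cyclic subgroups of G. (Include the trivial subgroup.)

Each element a generates a cyclic subgroup ⟨a⟩; distinct elements may generate the same one (a cyclic group of order d has φ(d) generators).
Cyclic subgroups by order — order 1: 1; order 5: 1; order 25: 1.
Total: 3.

3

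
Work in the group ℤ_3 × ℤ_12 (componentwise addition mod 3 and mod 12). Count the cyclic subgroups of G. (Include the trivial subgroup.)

A cyclic subgroup of order d is generated by each of its φ(d) elements of order d, so the cyclic subgroups of order d number (#elements of order d)/φ(d).
Cyclic subgroups by order — order 1: 1; order 2: 1; order 3: 4; order 4: 1; order 6: 4; order 12: 4.
Total: 15.

15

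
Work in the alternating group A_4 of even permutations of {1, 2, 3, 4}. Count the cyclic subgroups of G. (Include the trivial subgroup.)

Group the elements of G by the cyclic subgroup they generate; each cyclic subgroup of order d accounts for φ(d) elements.
Cyclic subgroups by order — order 1: 1; order 2: 3; order 3: 4.
Total: 8.

8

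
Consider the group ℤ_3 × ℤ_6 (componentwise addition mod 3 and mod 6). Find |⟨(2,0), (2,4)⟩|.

|⟨(2,0)⟩| = 3 and |⟨(2,4)⟩| = 3, so |H| is a multiple of lcm(3, 3) = 3 and divides |G| = 18.
Closing under the operation: H = {(0,0), (0,2), (0,4), (1,0), (1,2), (1,4), (2,0), (2,2), (2,4)}, so |H| = 9.

9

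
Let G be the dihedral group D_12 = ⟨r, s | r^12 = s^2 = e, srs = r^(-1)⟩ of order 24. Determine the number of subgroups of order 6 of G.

5

|G| = 24 and 6 | 24, so subgroups of order 6 are possible by Lagrange.
The subgroups of order 6 are: {e, r^2, r^4, r^6, r^8, r^10}; {e, r^4, r^8, r^2s, r^6s, r^10s}; {e, r^4, r^8, r^3s, r^7s, r^11s}; {e, r^4, r^8, s, r^4s, r^8s}; … (5 in all).
So G has 5 subgroups of order 6.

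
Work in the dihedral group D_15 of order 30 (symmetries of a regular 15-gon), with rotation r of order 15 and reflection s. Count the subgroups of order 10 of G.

3

|G| = 30 and 10 | 30, so subgroups of order 10 are possible by Lagrange.
The subgroups of order 10 are: {e, r^3, r^6, r^9, r^12, rs, r^4s, r^7s, r^10s, r^13s}; {e, r^3, r^6, r^9, r^12, r^2s, r^5s, r^8s, r^11s, r^14s}; {e, r^3, r^6, r^9, r^12, s, r^3s, r^6s, r^9s, r^12s}.
So G has 3 subgroups of order 10.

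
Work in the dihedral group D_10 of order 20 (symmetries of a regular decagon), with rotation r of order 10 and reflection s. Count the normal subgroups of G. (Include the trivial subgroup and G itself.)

G has 22 subgroups. Checking conjugation-invariance by order — order 1: 1/1 normal; order 2: 1/11 normal; order 4: 0/5 normal; order 5: 1/1 normal; order 10: 3/3 normal; order 20: 1/1 normal.
Total normal subgroups: 7.

7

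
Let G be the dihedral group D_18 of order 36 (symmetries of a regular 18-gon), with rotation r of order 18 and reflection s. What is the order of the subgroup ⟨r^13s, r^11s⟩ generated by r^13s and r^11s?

18

|⟨r^13s⟩| = 2 and |⟨r^11s⟩| = 2, so |H| is a multiple of lcm(2, 2) = 2 and divides |G| = 36.
Closing under the operation: H = {e, r^2, r^4, r^6, r^8, r^10, r^12, r^14, r^16, rs, r^3s, r^5s, r^7s, r^9s, r^11s, r^13s, r^15s, r^17s}, so |H| = 18.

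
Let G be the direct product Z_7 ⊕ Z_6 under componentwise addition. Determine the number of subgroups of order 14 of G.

1

|G| = 42 and 14 | 42, so subgroups of order 14 are possible by Lagrange.
The subgroups of order 14 are: {(0,0), (0,3), (1,0), (1,3), (2,0), (2,3), (3,0), (3,3), (4,0), (4,3), (5,0), (5,3), (6,0), (6,3)}.
So G has 1 subgroup of order 14.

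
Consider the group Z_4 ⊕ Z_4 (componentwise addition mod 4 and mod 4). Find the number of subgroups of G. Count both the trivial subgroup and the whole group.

|G| = 16, so by Lagrange every subgroup order divides 16. Divisors: 1, 2, 4, 8, 16.
Subgroups by order — order 1: 1; order 2: 3; order 4: 7; order 8: 3; order 16: 1.
Total: 1 + 3 + 7 + 3 + 1 = 15.

15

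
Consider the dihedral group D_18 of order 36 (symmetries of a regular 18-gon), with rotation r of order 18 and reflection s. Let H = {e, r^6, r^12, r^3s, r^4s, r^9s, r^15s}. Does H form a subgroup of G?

|H| = 7 does not divide |G| = 36, so by Lagrange H is not a subgroup.

No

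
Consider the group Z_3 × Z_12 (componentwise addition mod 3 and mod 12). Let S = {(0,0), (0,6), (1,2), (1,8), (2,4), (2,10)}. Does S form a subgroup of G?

|S| = 6 divides |G| = 36, consistent with Lagrange.
S contains the identity, every element's inverse is in S, and S is closed under +: it is a subgroup.
In fact S = ⟨(1,2)⟩.

Yes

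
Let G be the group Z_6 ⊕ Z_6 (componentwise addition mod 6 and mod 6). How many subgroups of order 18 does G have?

|G| = 36 and 18 | 36, so subgroups of order 18 are possible by Lagrange.
The subgroups of order 18 are: {(0,0), (0,1), (0,2), (0,3), (0,4), (0,5), (2,0), (2,1), (2,2), (2,3), (2,4), (2,5), (4,0), (4,1), (4,2), (4,3), (4,4), (4,5)}; {(0,0), (0,2), (0,4), (1,0), (1,2), (1,4), (2,0), (2,2), (2,4), (3,0), (3,2), (3,4), (4,0), (4,2), (4,4), (5,0), (5,2), (5,4)}; {(0,0), (0,2), (0,4), (1,1), (1,3), (1,5), (2,0), (2,2), (2,4), (3,1), (3,3), (3,5), (4,0), (4,2), (4,4), (5,1), (5,3), (5,5)}.
So G has 3 subgroups of order 18.

3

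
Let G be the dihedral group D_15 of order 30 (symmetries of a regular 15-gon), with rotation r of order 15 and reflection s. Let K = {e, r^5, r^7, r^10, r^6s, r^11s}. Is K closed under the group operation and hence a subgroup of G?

No

r^7 ∈ K but its inverse r^8 ∉ K, so K is not a subgroup.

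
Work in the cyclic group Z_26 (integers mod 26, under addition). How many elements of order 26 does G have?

In a cyclic group of order 26, the number of elements of order d (for d | 26) is φ(d).
φ(26) = 12.

12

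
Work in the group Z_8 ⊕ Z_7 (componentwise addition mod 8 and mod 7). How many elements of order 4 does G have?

An element (a,b) has order lcm(ord(a), ord(b)); count pairs with lcm equal to 4.
Enumerating gives 2 such elements.

2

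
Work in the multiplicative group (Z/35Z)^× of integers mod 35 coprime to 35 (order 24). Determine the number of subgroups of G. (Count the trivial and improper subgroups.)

16

|G| = 24, so by Lagrange every subgroup order divides 24. Divisors: 1, 2, 3, 4, 6, 8, 12, 24.
Subgroups by order — order 1: 1; order 2: 3; order 3: 1; order 4: 3; order 6: 3; order 8: 1; order 12: 3; order 24: 1.
Total: 1 + 3 + 1 + 3 + 3 + 1 + 3 + 1 = 16.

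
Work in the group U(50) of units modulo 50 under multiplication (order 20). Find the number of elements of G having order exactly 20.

The elements of order 20 are: 3, 13, 17, 23, 27, 33, 37, 47.
That's 8.

8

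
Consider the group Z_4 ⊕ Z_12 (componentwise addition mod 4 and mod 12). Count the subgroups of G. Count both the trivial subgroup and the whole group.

|G| = 48, so by Lagrange every subgroup order divides 48. Divisors: 1, 2, 3, 4, 6, 8, 12, 16, 24, 48.
Subgroups by order — order 1: 1; order 2: 3; order 3: 1; order 4: 7; order 6: 3; order 8: 3; order 12: 7; order 16: 1; order 24: 3; order 48: 1.
Total: 1 + 3 + 1 + 7 + 3 + 3 + 7 + 1 + 3 + 1 = 30.

30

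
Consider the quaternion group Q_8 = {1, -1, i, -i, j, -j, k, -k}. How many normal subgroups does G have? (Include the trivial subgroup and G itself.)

6

G has 6 subgroups. Checking conjugation-invariance by order — order 1: 1/1 normal; order 2: 1/1 normal; order 4: 3/3 normal; order 8: 1/1 normal.
Total normal subgroups: 6.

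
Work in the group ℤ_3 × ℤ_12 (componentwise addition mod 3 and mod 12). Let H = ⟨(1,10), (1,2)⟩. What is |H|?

18

|⟨(1,10)⟩| = 6 and |⟨(1,2)⟩| = 6, so |H| is a multiple of lcm(6, 6) = 6 and divides |G| = 36.
Closing under the operation: H = {(0,0), (0,2), (0,4), (0,6), (0,8), (0,10), (1,0), (1,2), (1,4), (1,6), (1,8), (1,10), (2,0), (2,2), (2,4), (2,6), (2,8), (2,10)}, so |H| = 18.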